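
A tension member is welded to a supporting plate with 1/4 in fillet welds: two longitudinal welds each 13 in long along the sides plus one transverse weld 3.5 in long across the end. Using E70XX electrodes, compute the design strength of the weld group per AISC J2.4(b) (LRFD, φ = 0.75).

E70XX → F_EXX = 70 ksi.
t_e = 0.707 × 0.25 = 0.1767 in.
R_nwl = 0.6 × 70 × 0.1767 × 26 = 193 kip (longitudinal, 2 welds).
R_nwt = 0.6 × 70 × 0.1767 × 3.5 = 25.98 kip (transverse, base value).
(i) R_nwl + R_nwt = 219 kip; (ii) 0.85 R_nwl + 1.5 R_nwt = 203 kip.
R_n = max = 219 kip [governs: (i)]; φR_n = 164.2 kip.

φR_n ≈ 164 kip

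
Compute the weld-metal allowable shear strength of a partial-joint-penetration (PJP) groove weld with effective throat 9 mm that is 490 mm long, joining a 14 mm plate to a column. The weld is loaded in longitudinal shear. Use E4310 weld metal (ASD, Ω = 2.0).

E43XX → F_EXX = 430 MPa.
Effective throat (given) t_e = 9 mm.
A_we = 9 × 490 = 4410 mm².
F_nw = 0.6 F_EXX = 258 MPa.
R_n/Ω = (258 × 4410) / 2.0 × 10⁻³ = 568.9 kN.

R_n/Ω ≈ 569 kN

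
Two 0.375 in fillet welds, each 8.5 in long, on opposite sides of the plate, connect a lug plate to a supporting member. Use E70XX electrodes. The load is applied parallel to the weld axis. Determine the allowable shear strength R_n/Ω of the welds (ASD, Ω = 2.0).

E70XX → F_EXX = 70 ksi.
Effective throat t_e = 0.707 × 0.375 = 0.2651 in.
Total length L = 17 in; A_we = 0.2651 × 17 = 4.507 in².
F_nw = 0.6 F_EXX = 0.6 × 70 = 42 ksi.
R_n = 42 × 4.507 = 189.3 kips; R_n/Ω = 189.3/2.0 = 94.65 kips.

R_n/Ω ≈ 94.6 kips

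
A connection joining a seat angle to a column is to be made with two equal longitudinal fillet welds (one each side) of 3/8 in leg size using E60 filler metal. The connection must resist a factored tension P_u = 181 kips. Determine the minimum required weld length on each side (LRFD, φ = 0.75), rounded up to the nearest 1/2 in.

L = 13 in on each side

E60XX → F_EXX = 60 ksi.
Throat t_e = 0.707 × 0.375 = 0.2651 in.
φr_n = 0.75 × 0.6 × 60 × 0.2651 = 7.158 kips/in.
L_req = P_u / φr_n = 181 / 7.158 = 25.29 in total.
Per side: 25.29 / 2 = 12.64 in.
Round up → use L = 13 in on each side.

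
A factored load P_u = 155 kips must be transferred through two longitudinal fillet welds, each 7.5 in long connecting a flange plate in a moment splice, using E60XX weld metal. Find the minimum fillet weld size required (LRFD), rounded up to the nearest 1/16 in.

E60XX → F_EXX = 60 ksi.
Total weld length L = 15 in.
Required throat t_e = P_u / (φ × 0.6 F_EXX × L) = 155 / (0.75 × 0.6 × 60 × 15) = 0.3827 in.
Required leg w = t_e / 0.707 = 0.5413 in → use 9/16 in.

w = 9/16 in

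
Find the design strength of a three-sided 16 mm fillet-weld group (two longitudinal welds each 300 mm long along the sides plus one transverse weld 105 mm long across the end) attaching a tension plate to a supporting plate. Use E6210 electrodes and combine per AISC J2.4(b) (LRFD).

E62XX → F_EXX = 620 MPa.
t_e = 0.707 × 16 = 11.31 mm.
R_nwl = 0.6 × 620 × 11.31 × 600 × 10⁻³ = 2525 kN (longitudinal, 2 welds).
R_nwt = 0.6 × 620 × 11.31 × 105 × 10⁻³ = 441.8 kN (transverse, base value).
(i) R_nwl + R_nwt = 2967 kN; (ii) 0.85 R_nwl + 1.5 R_nwt = 2809 kN.
R_n = max = 2967 kN [governs: (i)]; φR_n = 2225 kN.

φR_n ≈ 2230 kN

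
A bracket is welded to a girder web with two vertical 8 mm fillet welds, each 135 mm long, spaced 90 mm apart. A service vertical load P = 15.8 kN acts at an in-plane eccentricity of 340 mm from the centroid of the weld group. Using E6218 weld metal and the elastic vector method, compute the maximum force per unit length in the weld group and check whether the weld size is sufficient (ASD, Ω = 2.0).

f_max ≈ 490 N/mm; adequate

E62XX → F_EXX = 620 MPa.
Total weld length L_w = 270 mm. Treat welds as unit-width lines.
Polar moment about centroid: J = 2[d³/12 + d(b/2)²] = 2[135³/12 + 135×45²] = 956800 mm³.
Direct shear f_v = P/L_w = 15.8×10³ / 270 = 58.52 N/mm (vertical).
Torsion M = P·e = 15.8×10³ × 340 = 5372000 N·mm.
Critical point at (x, y) = (45, 67.5) from centroid. f_tx = M·y/J = 379 N/mm; f_ty = M·x/J = 252.7 N/mm.
Resultant f_max = √[f_tx² + (f_v + f_ty)²] = √[379² + (58.52 + 252.7)²] = 490.4 N/mm.
Capacity per unit length: r_n/Ω = (1/2.0) × 0.6 × 620 × (0.707 × 8) = 1052 N/mm.
490.4 ≤ 1052 → adequate.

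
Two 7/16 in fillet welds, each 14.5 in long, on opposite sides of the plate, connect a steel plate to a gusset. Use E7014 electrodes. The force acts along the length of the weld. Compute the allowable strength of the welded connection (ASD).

E70XX → F_EXX = 70 ksi.
Effective throat t_e = 0.707 × 0.4375 = 0.3093 in.
Total length L = 29 in; A_we = 0.3093 × 29 = 8.97 in².
F_nw = 0.6 F_EXX = 0.6 × 70 = 42 ksi.
R_n = 42 × 8.97 = 376.7 kips; R_n/Ω = 376.7/2.0 = 188.4 kips.

R_n/Ω ≈ 188 kips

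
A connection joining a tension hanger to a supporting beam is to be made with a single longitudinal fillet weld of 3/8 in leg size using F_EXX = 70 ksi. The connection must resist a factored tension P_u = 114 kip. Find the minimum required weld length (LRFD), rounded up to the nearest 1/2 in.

L = 14 in

Throat t_e = 0.707 × 0.375 = 0.2651 in.
φr_n = 0.75 × 0.6 × 70 × 0.2651 = 8.351 kip/in.
L_req = P_u / φr_n = 114 / 8.351 = 13.65 in total.
Round up → use L = 14 in.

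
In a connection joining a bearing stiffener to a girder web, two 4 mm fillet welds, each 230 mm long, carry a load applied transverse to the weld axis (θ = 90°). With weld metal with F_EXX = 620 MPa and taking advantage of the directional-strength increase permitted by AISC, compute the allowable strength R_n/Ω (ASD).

R_n/Ω ≈ 363 kN

t_e = 0.707 × 4 = 2.828 mm; A_we = 2.828 × 460 = 1301 mm².
Directional factor: 1.0 + 0.5 sin^1.5(90°) = 1.5.
F_nw = 0.6 × 620 × 1.5 = 558 MPa.
R_n/Ω = (558 × 1301) / 2.0 × 10⁻³ = 362.9 kN.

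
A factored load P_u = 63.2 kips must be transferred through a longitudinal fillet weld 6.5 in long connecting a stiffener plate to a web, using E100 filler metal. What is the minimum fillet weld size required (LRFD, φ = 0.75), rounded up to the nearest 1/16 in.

E100XX → F_EXX = 100 ksi.
Total weld length L = 6.5 in.
Required throat t_e = P_u / (φ × 0.6 F_EXX × L) = 63.2 / (0.75 × 0.6 × 100 × 6.5) = 0.2161 in.
Required leg w = t_e / 0.707 = 0.3056 in → use 5/16 in.

w = 5/16 in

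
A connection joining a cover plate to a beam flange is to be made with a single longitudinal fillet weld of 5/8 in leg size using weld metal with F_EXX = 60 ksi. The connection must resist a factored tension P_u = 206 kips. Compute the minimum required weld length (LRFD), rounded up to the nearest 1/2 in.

Throat t_e = 0.707 × 0.625 = 0.4419 in.
φr_n = 0.75 × 0.6 × 60 × 0.4419 = 11.93 kips/in.
L_req = P_u / φr_n = 206 / 11.93 = 17.27 in total.
Round up → use L = 17.5 in.

L = 17.5 in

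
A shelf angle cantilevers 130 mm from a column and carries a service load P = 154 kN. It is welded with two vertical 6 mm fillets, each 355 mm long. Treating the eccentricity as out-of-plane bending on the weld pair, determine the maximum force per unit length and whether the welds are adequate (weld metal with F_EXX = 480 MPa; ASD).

f_max ≈ 524 N/mm; adequate

L_w = 2 × 355 = 710 mm; section modulus (unit throat) S = 2 × L²/6 = 42010 mm².
Direct shear f_v = P/L_w = 154×10³/710 = 216.9 N/mm.
Moment M = P × e = 154×10³ × 130 = 20020000 N·mm; bending f_b = M/S = 476.6 N/mm.
f_max = √(f_v² + f_b²) = √(216.9² + 476.6²) = 523.6 N/mm.
r_n/Ω = (1/2.0) × 0.6 × 480 × (0.707 × 6) = 610.8 N/mm → adequate.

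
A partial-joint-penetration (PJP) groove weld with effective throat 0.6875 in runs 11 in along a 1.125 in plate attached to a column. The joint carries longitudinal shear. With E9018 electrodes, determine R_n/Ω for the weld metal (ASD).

E90XX → F_EXX = 90 ksi.
Effective throat (given) t_e = 0.6875 in.
A_we = 0.6875 × 11 = 7.562 in².
F_nw = 0.6 F_EXX = 54 ksi.
R_n/Ω = (54 × 7.562) / 2.0 = 204.2 kips.

R_n/Ω ≈ 204 kips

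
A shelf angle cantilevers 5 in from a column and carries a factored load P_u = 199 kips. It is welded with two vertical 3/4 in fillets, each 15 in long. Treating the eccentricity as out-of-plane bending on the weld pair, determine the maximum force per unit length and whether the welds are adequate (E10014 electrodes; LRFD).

E100XX → F_EXX = 100 ksi.
L_w = 2 × 15 = 30 in; section modulus (unit throat) S = 2 × L²/6 = 75 in².
Direct shear f_v = P/L_w = 199/30 = 6.633 kip/in.
Moment M = P × e = 199 × 5 = 995 kip·in; bending f_b = M/S = 13.27 kip/in.
f_max = √(f_v² + f_b²) = √(6.633² + 13.27²) = 14.83 kip/in.
φr_n = 0.75 × 0.6 × 100 × (0.707 × 0.75) = 23.86 kip/in → adequate.

f_max ≈ 14.8 kip/in; adequate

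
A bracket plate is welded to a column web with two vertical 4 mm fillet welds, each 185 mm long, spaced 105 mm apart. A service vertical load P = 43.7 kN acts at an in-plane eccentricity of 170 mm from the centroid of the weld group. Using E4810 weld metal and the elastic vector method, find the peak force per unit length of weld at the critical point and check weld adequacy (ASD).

E48XX → F_EXX = 480 MPa.
Total weld length L_w = 370 mm. Treat welds as unit-width lines.
Polar moment about centroid: J = 2[d³/12 + d(b/2)²] = 2[185³/12 + 185×52.5²] = 2075000 mm³.
Direct shear f_v = P/L_w = 43.7×10³ / 370 = 118.1 N/mm (vertical).
Torsion M = P·e = 43.7×10³ × 170 = 7429000 N·mm.
Critical point at (x, y) = (52.5, 92.5) from centroid. f_tx = M·y/J = 331.2 N/mm; f_ty = M·x/J = 188 N/mm.
Resultant f_max = √[f_tx² + (f_v + f_ty)²] = √[331.2² + (118.1 + 188)²] = 450.9 N/mm.
Capacity per unit length: r_n/Ω = (1/2.0) × 0.6 × 480 × (0.707 × 4) = 407.2 N/mm.
450.9 > 407.2 → NOT adequate.

f_max ≈ 451 N/mm; NOT adequate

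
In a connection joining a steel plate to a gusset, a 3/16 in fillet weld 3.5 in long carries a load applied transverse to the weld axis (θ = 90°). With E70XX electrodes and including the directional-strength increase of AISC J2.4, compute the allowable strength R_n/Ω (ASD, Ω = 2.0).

E70XX → F_EXX = 70 ksi.
t_e = 0.707 × 0.1875 = 0.1326 in; A_we = 0.1326 × 3.5 = 0.464 in².
Directional factor: 1.0 + 0.5 sin^1.5(90°) = 1.5.
F_nw = 0.6 × 70 × 1.5 = 63 ksi.
R_n/Ω = (63 × 0.464) / 2.0 = 14.62 kip.

R_n/Ω ≈ 14.6 kip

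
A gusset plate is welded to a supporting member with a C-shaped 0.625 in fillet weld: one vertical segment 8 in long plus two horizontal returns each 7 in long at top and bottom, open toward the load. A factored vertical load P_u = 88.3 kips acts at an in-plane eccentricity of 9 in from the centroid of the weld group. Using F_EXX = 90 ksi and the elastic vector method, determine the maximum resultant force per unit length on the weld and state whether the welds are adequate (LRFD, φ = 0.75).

f_max ≈ 16.1 kip/in; adequate

Total weld length L_w = 22 in. Treat welds as unit-width lines.
Centroid: x̄ = 2×7×3.5 / 22 = 2.227 in from the vertical weld.
Polar moment about centroid: J = I_x + I_y = [8³/12 + 2×7×4²] + [8×2.227² + 2(7³/12 + 7×1.273²)] = 386.2 in³.
Direct shear f_v = P/L_w = 88.3 / 22 = 4.014 kip/in (vertical).
Torsion M = P·e = 88.3 × 9 = 794.7 kip·in.
Critical point at (x, y) = (4.773, 4) from centroid. f_tx = M·y/J = 8.231 kip/in; f_ty = M·x/J = 9.821 kip/in.
Resultant f_max = √[f_tx² + (f_v + f_ty)²] = √[8.231² + (4.014 + 9.821)²] = 16.1 kip/in.
Capacity per unit length: φr_n = 0.75 × 0.6 × 90 × (0.707 × 0.625) = 17.9 kip/in.
16.1 ≤ 17.9 → adequate.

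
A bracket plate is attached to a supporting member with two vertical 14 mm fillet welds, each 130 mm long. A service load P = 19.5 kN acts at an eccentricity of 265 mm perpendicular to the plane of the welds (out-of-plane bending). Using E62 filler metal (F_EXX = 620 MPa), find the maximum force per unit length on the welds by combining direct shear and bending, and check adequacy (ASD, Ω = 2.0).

L_w = 2 × 130 = 260 mm; section modulus (unit throat) S = 2 × L²/6 = 5633 mm².
Direct shear f_v = P/L_w = 19.5×10³/260 = 75 N/mm.
Moment M = P × e = 19.5×10³ × 265 = 5167500 N·mm; bending f_b = M/S = 917.3 N/mm.
f_max = √(f_v² + f_b²) = √(75² + 917.3²) = 920.4 N/mm.
r_n/Ω = (1/2.0) × 0.6 × 620 × (0.707 × 14) = 1841 N/mm → adequate.

f_max ≈ 920 N/mm; adequate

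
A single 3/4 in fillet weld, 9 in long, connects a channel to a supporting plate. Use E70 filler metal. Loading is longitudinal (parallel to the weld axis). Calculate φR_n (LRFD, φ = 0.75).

E70XX → F_EXX = 70 ksi.
Effective throat t_e = 0.707 × 0.75 = 0.5302 in.
Total length L = 9 in; A_we = 0.5302 × 9 = 4.772 in².
F_nw = 0.6 F_EXX = 0.6 × 70 = 42 ksi.
φR_n = 0.75 × 42 × 4.772 = 150.3 kip.

φR_n ≈ 150 kip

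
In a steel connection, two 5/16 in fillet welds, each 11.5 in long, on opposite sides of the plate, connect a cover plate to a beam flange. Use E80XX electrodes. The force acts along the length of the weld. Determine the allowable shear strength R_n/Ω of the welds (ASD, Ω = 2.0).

E80XX → F_EXX = 80 ksi.
Effective throat t_e = 0.707 × 0.3125 = 0.2209 in.
Total length L = 23 in; A_we = 0.2209 × 23 = 5.082 in².
F_nw = 0.6 F_EXX = 0.6 × 80 = 48 ksi.
R_n = 48 × 5.082 = 243.9 kip; R_n/Ω = 243.9/2.0 = 122 kip.

R_n/Ω ≈ 122 kip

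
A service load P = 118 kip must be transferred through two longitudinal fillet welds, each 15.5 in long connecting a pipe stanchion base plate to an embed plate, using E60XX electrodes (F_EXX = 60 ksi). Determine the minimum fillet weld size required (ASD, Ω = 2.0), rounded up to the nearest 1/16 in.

w = 5/16 in

Total weld length L = 31 in.
Required throat t_e = P × Ω / (0.6 F_EXX × L) = 118 × 2.0 / (0.6 × 60 × 31) = 0.2115 in.
Required leg w = t_e / 0.707 = 0.2991 in → use 5/16 in.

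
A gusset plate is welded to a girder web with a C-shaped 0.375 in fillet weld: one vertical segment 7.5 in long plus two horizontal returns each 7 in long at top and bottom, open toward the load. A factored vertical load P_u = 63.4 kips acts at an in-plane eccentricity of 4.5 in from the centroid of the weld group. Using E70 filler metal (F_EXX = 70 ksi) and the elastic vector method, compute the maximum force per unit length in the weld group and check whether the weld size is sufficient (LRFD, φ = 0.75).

f_max ≈ 7.47 kip/in; adequate

Total weld length L_w = 21.5 in. Treat welds as unit-width lines.
Centroid: x̄ = 2×7×3.5 / 21.5 = 2.279 in from the vertical weld.
Polar moment about centroid: J = I_x + I_y = [7.5³/12 + 2×7×3.75²] + [7.5×2.279² + 2(7³/12 + 7×1.221²)] = 349 in³.
Direct shear f_v = P/L_w = 63.4 / 21.5 = 2.949 kip/in (vertical).
Torsion M = P·e = 63.4 × 4.5 = 285.3 kip·in.
Critical point at (x, y) = (4.721, 3.75) from centroid. f_tx = M·y/J = 3.065 kip/in; f_ty = M·x/J = 3.859 kip/in.
Resultant f_max = √[f_tx² + (f_v + f_ty)²] = √[3.065² + (2.949 + 3.859)²] = 7.466 kip/in.
Capacity per unit length: φr_n = 0.75 × 0.6 × 70 × (0.707 × 0.375) = 8.351 kip/in.
7.466 ≤ 8.351 → adequate.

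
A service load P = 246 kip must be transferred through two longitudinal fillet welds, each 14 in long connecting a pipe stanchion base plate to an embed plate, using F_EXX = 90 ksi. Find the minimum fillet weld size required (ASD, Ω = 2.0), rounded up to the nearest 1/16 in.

Total weld length L = 28 in.
Required throat t_e = P × Ω / (0.6 F_EXX × L) = 246 × 2.0 / (0.6 × 90 × 28) = 0.3254 in.
Required leg w = t_e / 0.707 = 0.4603 in → use 1/2 in.

w = 1/2 in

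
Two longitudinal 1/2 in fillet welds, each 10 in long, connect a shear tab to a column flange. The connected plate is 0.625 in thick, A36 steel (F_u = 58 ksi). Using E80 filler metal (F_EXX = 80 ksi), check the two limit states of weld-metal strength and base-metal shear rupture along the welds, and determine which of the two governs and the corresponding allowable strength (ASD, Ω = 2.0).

R_n/Ω ≈ 170 kips (weld metal governs)

t_e = 0.707 × 0.5 = 0.3535 in; L = 20 in.
Weld metal: R_n/Ω = (1/2.0) × 0.6 × 80 × 0.3535 × 20 = 169.7 kips.
Base metal (shear rupture): R_n/Ω = (1/2.0) × 0.6 × 58 × 0.625 × 20 = 217.5 kips.
Governing: weld metal.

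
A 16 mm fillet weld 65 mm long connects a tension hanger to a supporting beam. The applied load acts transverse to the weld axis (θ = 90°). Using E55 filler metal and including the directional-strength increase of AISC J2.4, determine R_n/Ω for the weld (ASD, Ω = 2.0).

E55XX → F_EXX = 550 MPa.
t_e = 0.707 × 16 = 11.31 mm; A_we = 11.31 × 65 = 735.3 mm².
Directional factor: 1.0 + 0.5 sin^1.5(90°) = 1.5.
F_nw = 0.6 × 550 × 1.5 = 495 MPa.
R_n/Ω = (495 × 735.3) / 2.0 × 10⁻³ = 182 kN.

R_n/Ω ≈ 182 kN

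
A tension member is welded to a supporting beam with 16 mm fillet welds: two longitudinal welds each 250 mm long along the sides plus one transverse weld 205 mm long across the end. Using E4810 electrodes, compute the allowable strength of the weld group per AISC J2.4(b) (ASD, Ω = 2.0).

R_n/Ω ≈ 1190 kN

E48XX → F_EXX = 480 MPa.
t_e = 0.707 × 16 = 11.31 mm.
R_nwl = 0.6 × 480 × 11.31 × 500 × 10⁻³ = 1629 kN (longitudinal, 2 welds).
R_nwt = 0.6 × 480 × 11.31 × 205 × 10⁻³ = 667.9 kN (transverse, base value).
(i) R_nwl + R_nwt = 2297 kN; (ii) 0.85 R_nwl + 1.5 R_nwt = 2386 kN.
R_n = max = 2386 kN [governs: (ii)]; R_n/Ω = 1193 kN.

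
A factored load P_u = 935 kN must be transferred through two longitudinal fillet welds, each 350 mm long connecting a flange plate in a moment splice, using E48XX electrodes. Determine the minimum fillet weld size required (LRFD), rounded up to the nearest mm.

E48XX → F_EXX = 480 MPa.
Total weld length L = 700 mm.
Required throat t_e = P_u / (φ × 0.6 F_EXX × L) = 935 / (0.75 × 0.6 × 480 × 700 × 10⁻³) = 6.184 mm.
Required leg w = t_e / 0.707 = 8.747 mm → use 9 mm.

w = 9 mm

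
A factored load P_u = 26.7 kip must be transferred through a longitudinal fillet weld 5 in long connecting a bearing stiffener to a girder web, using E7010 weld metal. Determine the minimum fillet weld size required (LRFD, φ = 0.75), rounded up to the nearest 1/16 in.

E70XX → F_EXX = 70 ksi.
Total weld length L = 5 in.
Required throat t_e = P_u / (φ × 0.6 F_EXX × L) = 26.7 / (0.75 × 0.6 × 70 × 5) = 0.1695 in.
Required leg w = t_e / 0.707 = 0.2398 in → use 1/4 in.

w = 1/4 in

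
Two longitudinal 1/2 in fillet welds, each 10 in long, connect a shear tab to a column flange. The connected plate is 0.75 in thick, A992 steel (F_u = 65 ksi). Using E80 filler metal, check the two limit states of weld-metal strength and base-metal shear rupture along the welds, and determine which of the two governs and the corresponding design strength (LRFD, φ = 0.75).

E80XX → F_EXX = 80 ksi.
t_e = 0.707 × 0.5 = 0.3535 in; L = 20 in.
Weld metal: φR_n = 0.75 × 0.6 × 80 × 0.3535 × 20 = 254.5 kips.
Base metal (shear rupture): φR_n = 0.75 × 0.6 × 65 × 0.75 × 20 = 438.8 kips.
Governing: weld metal.

φR_n ≈ 255 kips (weld metal governs)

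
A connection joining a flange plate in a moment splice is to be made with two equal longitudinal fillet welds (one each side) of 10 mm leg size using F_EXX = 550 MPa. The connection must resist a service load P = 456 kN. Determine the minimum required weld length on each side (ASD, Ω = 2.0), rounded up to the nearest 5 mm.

Throat t_e = 0.707 × 10 = 7.07 mm.
r_n/Ω = (0.6 × 550 × 7.07) / 2.0 = 1167 N/mm = 1.167 kN/mm.
L_req = P / (r_n/Ω) = 456 / 1.167 = 390.9 mm total.
Per side: 390.9 / 2 = 195.4 mm.
Round up → use L = 200 mm on each side.

L = 200 mm on each side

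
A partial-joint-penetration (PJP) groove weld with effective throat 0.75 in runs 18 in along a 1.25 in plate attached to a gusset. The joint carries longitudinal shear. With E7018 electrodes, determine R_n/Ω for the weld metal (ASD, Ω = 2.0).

R_n/Ω ≈ 284 kips

E70XX → F_EXX = 70 ksi.
Effective throat (given) t_e = 0.75 in.
A_we = 0.75 × 18 = 13.5 in².
F_nw = 0.6 F_EXX = 42 ksi.
R_n/Ω = (42 × 13.5) / 2.0 = 283.5 kips.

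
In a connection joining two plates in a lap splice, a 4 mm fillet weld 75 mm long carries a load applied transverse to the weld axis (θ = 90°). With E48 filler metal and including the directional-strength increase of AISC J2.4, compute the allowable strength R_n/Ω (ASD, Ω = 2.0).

E48XX → F_EXX = 480 MPa.
t_e = 0.707 × 4 = 2.828 mm; A_we = 2.828 × 75 = 212.1 mm².
Directional factor: 1.0 + 0.5 sin^1.5(90°) = 1.5.
F_nw = 0.6 × 480 × 1.5 = 432 MPa.
R_n/Ω = (432 × 212.1) / 2.0 × 10⁻³ = 45.81 kN.

R_n/Ω ≈ 45.8 kN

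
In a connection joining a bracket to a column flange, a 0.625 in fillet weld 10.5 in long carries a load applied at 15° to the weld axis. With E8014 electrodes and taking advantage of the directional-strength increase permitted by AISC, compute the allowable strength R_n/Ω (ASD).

E80XX → F_EXX = 80 ksi.
t_e = 0.707 × 0.625 = 0.4419 in; A_we = 0.4419 × 10.5 = 4.64 in².
Directional factor: 1.0 + 0.5 sin^1.5(15°) = 1.066.
F_nw = 0.6 × 80 × 1.066 = 51.16 ksi.
R_n/Ω = (51.16 × 4.64) / 2.0 = 118.7 kips.

R_n/Ω ≈ 119 kips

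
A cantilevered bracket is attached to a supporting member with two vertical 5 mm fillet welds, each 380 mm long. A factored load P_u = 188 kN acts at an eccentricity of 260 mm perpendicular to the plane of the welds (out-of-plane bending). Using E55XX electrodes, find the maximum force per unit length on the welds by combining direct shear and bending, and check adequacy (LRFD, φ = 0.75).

E55XX → F_EXX = 550 MPa.
L_w = 2 × 380 = 760 mm; section modulus (unit throat) S = 2 × L²/6 = 48130 mm².
Direct shear f_v = P/L_w = 188×10³/760 = 247.4 N/mm.
Moment M = P × e = 188×10³ × 260 = 48880000 N·mm; bending f_b = M/S = 1016 N/mm.
f_max = √(f_v² + f_b²) = √(247.4² + 1016²) = 1045 N/mm.
φr_n = 0.75 × 0.6 × 550 × (0.707 × 5) = 874.9 N/mm → NOT adequate.

f_max ≈ 1050 N/mm; NOT adequate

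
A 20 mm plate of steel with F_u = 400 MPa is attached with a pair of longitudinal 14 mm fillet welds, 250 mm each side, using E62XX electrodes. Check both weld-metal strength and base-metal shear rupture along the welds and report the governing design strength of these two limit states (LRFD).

φR_n ≈ 1380 kN (weld metal governs)

E62XX → F_EXX = 620 MPa.
t_e = 0.707 × 14 = 9.898 mm; L = 500 mm.
Weld metal: φR_n = 0.75 × 0.6 × 620 × 9.898 × 500 × 10⁻³ = 1381 kN.
Base metal (shear rupture): φR_n = 0.75 × 0.6 × 400 × 20 × 500 × 10⁻³ = 1800 kN.
Governing: weld metal.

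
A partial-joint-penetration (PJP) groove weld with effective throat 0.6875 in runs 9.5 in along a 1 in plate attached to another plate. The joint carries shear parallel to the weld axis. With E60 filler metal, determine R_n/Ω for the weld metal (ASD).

R_n/Ω ≈ 118 kips

E60XX → F_EXX = 60 ksi.
Effective throat (given) t_e = 0.6875 in.
A_we = 0.6875 × 9.5 = 6.531 in².
F_nw = 0.6 F_EXX = 36 ksi.
R_n/Ω = (36 × 6.531) / 2.0 = 117.6 kips.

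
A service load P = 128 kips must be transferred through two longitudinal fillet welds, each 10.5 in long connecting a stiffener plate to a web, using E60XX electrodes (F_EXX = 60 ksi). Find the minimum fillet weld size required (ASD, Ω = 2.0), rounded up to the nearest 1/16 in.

w = 1/2 in

Total weld length L = 21 in.
Required throat t_e = P × Ω / (0.6 F_EXX × L) = 128 × 2.0 / (0.6 × 60 × 21) = 0.3386 in.
Required leg w = t_e / 0.707 = 0.479 in → use 1/2 in.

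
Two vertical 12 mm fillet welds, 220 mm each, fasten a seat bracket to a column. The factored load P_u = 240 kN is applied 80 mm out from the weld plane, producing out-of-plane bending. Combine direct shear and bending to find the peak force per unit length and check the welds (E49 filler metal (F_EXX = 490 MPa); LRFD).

L_w = 2 × 220 = 440 mm; section modulus (unit throat) S = 2 × L²/6 = 16130 mm².
Direct shear f_v = P/L_w = 240×10³/440 = 545.5 N/mm.
Moment M = P × e = 240×10³ × 80 = 19200000 N·mm; bending f_b = M/S = 1190 N/mm.
f_max = √(f_v² + f_b²) = √(545.5² + 1190²) = 1309 N/mm.
φr_n = 0.75 × 0.6 × 490 × (0.707 × 12) = 1871 N/mm → adequate.

f_max ≈ 1310 N/mm; adequate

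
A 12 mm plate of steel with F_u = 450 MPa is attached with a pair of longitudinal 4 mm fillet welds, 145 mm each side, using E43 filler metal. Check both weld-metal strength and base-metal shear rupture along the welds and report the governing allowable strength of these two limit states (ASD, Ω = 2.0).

E43XX → F_EXX = 430 MPa.
t_e = 0.707 × 4 = 2.828 mm; L = 290 mm.
Weld metal: R_n/Ω = (1/2.0) × 0.6 × 430 × 2.828 × 290 × 10⁻³ = 105.8 kN.
Base metal (shear rupture): R_n/Ω = (1/2.0) × 0.6 × 450 × 12 × 290 × 10⁻³ = 469.8 kN.
Governing: weld metal.

R_n/Ω ≈ 106 kN (weld metal governs)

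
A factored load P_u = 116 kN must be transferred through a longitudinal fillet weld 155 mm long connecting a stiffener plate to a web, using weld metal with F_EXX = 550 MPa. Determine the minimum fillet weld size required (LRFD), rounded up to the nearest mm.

w = 5 mm

Total weld length L = 155 mm.
Required throat t_e = P_u / (φ × 0.6 F_EXX × L) = 116 / (0.75 × 0.6 × 550 × 155 × 10⁻³) = 3.024 mm.
Required leg w = t_e / 0.707 = 4.277 mm → use 5 mm.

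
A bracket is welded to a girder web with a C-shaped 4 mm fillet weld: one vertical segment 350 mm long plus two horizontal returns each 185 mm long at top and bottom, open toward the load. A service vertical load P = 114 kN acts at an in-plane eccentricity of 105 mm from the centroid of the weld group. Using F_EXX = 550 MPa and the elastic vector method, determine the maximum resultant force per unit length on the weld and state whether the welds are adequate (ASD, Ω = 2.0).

f_max ≈ 279 N/mm; adequate

Total weld length L_w = 720 mm. Treat welds as unit-width lines.
Centroid: x̄ = 2×185×92.5 / 720 = 47.53 mm from the vertical weld.
Polar moment about centroid: J = I_x + I_y = [350³/12 + 2×185×175²] + [350×47.53² + 2(185³/12 + 185×44.97²)] = 17500000 mm³.
Direct shear f_v = P/L_w = 114×10³ / 720 = 158.3 N/mm (vertical).
Torsion M = P·e = 114×10³ × 105 = 11970000 N·mm.
Critical point at (x, y) = (137.5, 175) from centroid. f_tx = M·y/J = 119.7 N/mm; f_ty = M·x/J = 94.03 N/mm.
Resultant f_max = √[f_tx² + (f_v + f_ty)²] = √[119.7² + (158.3 + 94.03)²] = 279.3 N/mm.
Capacity per unit length: r_n/Ω = (1/2.0) × 0.6 × 550 × (0.707 × 4) = 466.6 N/mm.
279.3 ≤ 466.6 → adequate.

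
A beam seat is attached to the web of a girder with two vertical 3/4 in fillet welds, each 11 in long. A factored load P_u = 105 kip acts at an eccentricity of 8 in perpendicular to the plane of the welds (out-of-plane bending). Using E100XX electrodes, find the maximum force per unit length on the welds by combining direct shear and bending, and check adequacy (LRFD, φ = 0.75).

E100XX → F_EXX = 100 ksi.
L_w = 2 × 11 = 22 in; section modulus (unit throat) S = 2 × L²/6 = 40.33 in².
Direct shear f_v = P/L_w = 105/22 = 4.773 kip/in.
Moment M = P × e = 105 × 8 = 840 kip·in; bending f_b = M/S = 20.83 kip/in.
f_max = √(f_v² + f_b²) = √(4.773² + 20.83²) = 21.37 kip/in.
φr_n = 0.75 × 0.6 × 100 × (0.707 × 0.75) = 23.86 kip/in → adequate.

f_max ≈ 21.4 kip/in; adequate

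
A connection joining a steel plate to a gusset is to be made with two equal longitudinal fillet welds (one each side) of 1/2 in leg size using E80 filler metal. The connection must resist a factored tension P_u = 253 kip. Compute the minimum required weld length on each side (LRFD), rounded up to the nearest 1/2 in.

E80XX → F_EXX = 80 ksi.
Throat t_e = 0.707 × 0.5 = 0.3535 in.
φr_n = 0.75 × 0.6 × 80 × 0.3535 = 12.73 kip/in.
L_req = P_u / φr_n = 253 / 12.73 = 19.88 in total.
Per side: 19.88 / 2 = 9.94 in.
Round up → use L = 10 in on each side.

L = 10 in on each side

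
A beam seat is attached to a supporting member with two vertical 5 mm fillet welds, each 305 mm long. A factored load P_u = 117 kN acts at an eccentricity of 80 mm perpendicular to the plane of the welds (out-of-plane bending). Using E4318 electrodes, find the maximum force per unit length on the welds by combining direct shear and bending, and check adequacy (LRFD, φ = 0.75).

f_max ≈ 358 N/mm; adequate

E43XX → F_EXX = 430 MPa.
L_w = 2 × 305 = 610 mm; section modulus (unit throat) S = 2 × L²/6 = 31010 mm².
Direct shear f_v = P/L_w = 117×10³/610 = 191.8 N/mm.
Moment M = P × e = 117×10³ × 80 = 9360000 N·mm; bending f_b = M/S = 301.9 N/mm.
f_max = √(f_v² + f_b²) = √(191.8² + 301.9²) = 357.6 N/mm.
φr_n = 0.75 × 0.6 × 430 × (0.707 × 5) = 684 N/mm → adequate.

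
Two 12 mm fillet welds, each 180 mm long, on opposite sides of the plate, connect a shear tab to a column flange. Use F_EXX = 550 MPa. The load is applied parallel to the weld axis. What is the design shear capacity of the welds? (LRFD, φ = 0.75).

Effective throat t_e = 0.707 × 12 = 8.484 mm.
Total length L = 360 mm; A_we = 8.484 × 360 = 3054 mm².
F_nw = 0.6 F_EXX = 0.6 × 550 = 330 MPa.
φR_n = 0.75 × 330 × 3054 × 10⁻³ = 755.9 kN.

φR_n ≈ 756 kN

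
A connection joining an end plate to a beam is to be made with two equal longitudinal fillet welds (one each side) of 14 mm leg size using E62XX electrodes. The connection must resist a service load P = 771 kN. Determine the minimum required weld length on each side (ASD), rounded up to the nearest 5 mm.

E62XX → F_EXX = 620 MPa.
Throat t_e = 0.707 × 14 = 9.898 mm.
r_n/Ω = (0.6 × 620 × 9.898) / 2.0 = 1841 N/mm = 1.841 kN/mm.
L_req = P / (r_n/Ω) = 771 / 1.841 = 418.8 mm total.
Per side: 418.8 / 2 = 209.4 mm.
Round up → use L = 210 mm on each side.

L = 210 mm on each side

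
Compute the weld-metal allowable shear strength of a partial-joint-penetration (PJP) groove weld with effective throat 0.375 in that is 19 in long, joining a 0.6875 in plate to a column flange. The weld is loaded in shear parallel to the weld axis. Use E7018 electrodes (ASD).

R_n/Ω ≈ 150 kips

E70XX → F_EXX = 70 ksi.
Effective throat (given) t_e = 0.375 in.
A_we = 0.375 × 19 = 7.125 in².
F_nw = 0.6 F_EXX = 42 ksi.
R_n/Ω = (42 × 7.125) / 2.0 = 149.6 kips.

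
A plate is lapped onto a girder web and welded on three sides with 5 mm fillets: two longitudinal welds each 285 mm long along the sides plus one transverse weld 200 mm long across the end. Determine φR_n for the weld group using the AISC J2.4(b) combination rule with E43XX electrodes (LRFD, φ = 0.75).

E43XX → F_EXX = 430 MPa.
t_e = 0.707 × 5 = 3.535 mm.
R_nwl = 0.6 × 430 × 3.535 × 570 × 10⁻³ = 519.9 kN (longitudinal, 2 welds).
R_nwt = 0.6 × 430 × 3.535 × 200 × 10⁻³ = 182.4 kN (transverse, base value).
(i) R_nwl + R_nwt = 702.3 kN; (ii) 0.85 R_nwl + 1.5 R_nwt = 715.5 kN.
R_n = max = 715.5 kN [governs: (ii)]; φR_n = 536.6 kN.

φR_n ≈ 537 kN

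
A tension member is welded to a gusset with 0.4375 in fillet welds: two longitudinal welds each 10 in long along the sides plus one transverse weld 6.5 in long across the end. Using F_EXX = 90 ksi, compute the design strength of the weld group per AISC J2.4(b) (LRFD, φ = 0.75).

t_e = 0.707 × 0.4375 = 0.3093 in.
R_nwl = 0.6 × 90 × 0.3093 × 20 = 334.1 kip (longitudinal, 2 welds).
R_nwt = 0.6 × 90 × 0.3093 × 6.5 = 108.6 kip (transverse, base value).
(i) R_nwl + R_nwt = 442.6 kip; (ii) 0.85 R_nwl + 1.5 R_nwt = 446.8 kip.
R_n = max = 446.8 kip [governs: (ii)]; φR_n = 335.1 kip.

φR_n ≈ 335 kip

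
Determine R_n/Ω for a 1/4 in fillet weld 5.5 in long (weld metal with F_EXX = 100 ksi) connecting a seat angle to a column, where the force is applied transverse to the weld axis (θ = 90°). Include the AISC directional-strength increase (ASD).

R_n/Ω ≈ 43.7 kips

t_e = 0.707 × 0.25 = 0.1767 in; A_we = 0.1767 × 5.5 = 0.9721 in².
Directional factor: 1.0 + 0.5 sin^1.5(90°) = 1.5.
F_nw = 0.6 × 100 × 1.5 = 90 ksi.
R_n/Ω = (90 × 0.9721) / 2.0 = 43.75 kips.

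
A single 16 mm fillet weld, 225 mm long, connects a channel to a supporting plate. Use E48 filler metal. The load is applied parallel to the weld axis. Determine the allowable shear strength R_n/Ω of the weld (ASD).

R_n/Ω ≈ 367 kN

E48XX → F_EXX = 480 MPa.
Effective throat t_e = 0.707 × 16 = 11.31 mm.
Total length L = 225 mm; A_we = 11.31 × 225 = 2545 mm².
F_nw = 0.6 F_EXX = 0.6 × 480 = 288 MPa.
R_n = 288 × 2545 × 10⁻³ = 733 kN; R_n/Ω = 733/2.0 = 366.5 kN.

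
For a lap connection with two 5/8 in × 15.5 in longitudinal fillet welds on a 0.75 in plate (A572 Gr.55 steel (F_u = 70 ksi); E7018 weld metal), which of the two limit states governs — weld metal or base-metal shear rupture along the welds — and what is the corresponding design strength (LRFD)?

φR_n ≈ 431 kips (weld metal governs)

E70XX → F_EXX = 70 ksi.
t_e = 0.707 × 0.625 = 0.4419 in; L = 31 in.
Weld metal: φR_n = 0.75 × 0.6 × 70 × 0.4419 × 31 = 431.5 kips.
Base metal (shear rupture): φR_n = 0.75 × 0.6 × 70 × 0.75 × 31 = 732.4 kips.
Governing: weld metal.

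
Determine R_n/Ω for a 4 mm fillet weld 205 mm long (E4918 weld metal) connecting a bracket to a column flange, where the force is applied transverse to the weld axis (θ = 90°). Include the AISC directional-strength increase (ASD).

R_n/Ω ≈ 128 kN

E49XX → F_EXX = 490 MPa.
t_e = 0.707 × 4 = 2.828 mm; A_we = 2.828 × 205 = 579.7 mm².
Directional factor: 1.0 + 0.5 sin^1.5(90°) = 1.5.
F_nw = 0.6 × 490 × 1.5 = 441 MPa.
R_n/Ω = (441 × 579.7) / 2.0 × 10⁻³ = 127.8 kN.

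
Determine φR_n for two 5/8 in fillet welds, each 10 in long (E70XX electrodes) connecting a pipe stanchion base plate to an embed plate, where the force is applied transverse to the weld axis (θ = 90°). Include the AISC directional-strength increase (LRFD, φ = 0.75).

φR_n ≈ 418 kips

E70XX → F_EXX = 70 ksi.
t_e = 0.707 × 0.625 = 0.4419 in; A_we = 0.4419 × 20 = 8.837 in².
Directional factor: 1.0 + 0.5 sin^1.5(90°) = 1.5.
F_nw = 0.6 × 70 × 1.5 = 63 ksi.
φR_n = 0.75 × 63 × 8.837 = 417.6 kips.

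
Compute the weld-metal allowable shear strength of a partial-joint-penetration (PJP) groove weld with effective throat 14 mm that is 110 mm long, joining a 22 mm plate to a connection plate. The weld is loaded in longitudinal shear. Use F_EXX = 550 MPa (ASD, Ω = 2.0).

R_n/Ω ≈ 254 kN

Effective throat (given) t_e = 14 mm.
A_we = 14 × 110 = 1540 mm².
F_nw = 0.6 F_EXX = 330 MPa.
R_n/Ω = (330 × 1540) / 2.0 × 10⁻³ = 254.1 kN.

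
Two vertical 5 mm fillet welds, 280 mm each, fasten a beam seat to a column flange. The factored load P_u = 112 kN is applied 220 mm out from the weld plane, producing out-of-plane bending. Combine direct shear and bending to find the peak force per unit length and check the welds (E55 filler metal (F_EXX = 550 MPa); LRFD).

L_w = 2 × 280 = 560 mm; section modulus (unit throat) S = 2 × L²/6 = 26130 mm².
Direct shear f_v = P/L_w = 112×10³/560 = 200 N/mm.
Moment M = P × e = 112×10³ × 220 = 24640000 N·mm; bending f_b = M/S = 942.9 N/mm.
f_max = √(f_v² + f_b²) = √(200² + 942.9²) = 963.8 N/mm.
φr_n = 0.75 × 0.6 × 550 × (0.707 × 5) = 874.9 N/mm → NOT adequate.

f_max ≈ 964 N/mm; NOT adequate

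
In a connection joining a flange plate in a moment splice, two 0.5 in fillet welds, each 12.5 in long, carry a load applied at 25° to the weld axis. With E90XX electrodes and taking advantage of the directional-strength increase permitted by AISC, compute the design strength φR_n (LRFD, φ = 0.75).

φR_n ≈ 407 kip

E90XX → F_EXX = 90 ksi.
t_e = 0.707 × 0.5 = 0.3535 in; A_we = 0.3535 × 25 = 8.838 in².
Directional factor: 1.0 + 0.5 sin^1.5(25°) = 1.137.
F_nw = 0.6 × 90 × 1.137 = 61.42 ksi.
φR_n = 0.75 × 61.42 × 8.838 = 407.1 kip.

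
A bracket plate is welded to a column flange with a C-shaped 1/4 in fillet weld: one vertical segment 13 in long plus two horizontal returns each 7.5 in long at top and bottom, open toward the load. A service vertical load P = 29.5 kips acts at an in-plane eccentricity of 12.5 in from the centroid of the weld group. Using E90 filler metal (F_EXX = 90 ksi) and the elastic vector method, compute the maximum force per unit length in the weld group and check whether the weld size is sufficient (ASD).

f_max ≈ 3.95 kip/in; adequate

Total weld length L_w = 28 in. Treat welds as unit-width lines.
Centroid: x̄ = 2×7.5×3.75 / 28 = 2.009 in from the vertical weld.
Polar moment about centroid: J = I_x + I_y = [13³/12 + 2×7.5×6.5²] + [13×2.009² + 2(7.5³/12 + 7.5×1.741²)] = 985.1 in³.
Direct shear f_v = P/L_w = 29.5 / 28 = 1.054 kip/in (vertical).
Torsion M = P·e = 29.5 × 12.5 = 368.75 kip·in.
Critical point at (x, y) = (5.491, 6.5) from centroid. f_tx = M·y/J = 2.433 kip/in; f_ty = M·x/J = 2.055 kip/in.
Resultant f_max = √[f_tx² + (f_v + f_ty)²] = √[2.433² + (1.054 + 2.055)²] = 3.948 kip/in.
Capacity per unit length: r_n/Ω = (1/2.0) × 0.6 × 90 × (0.707 × 0.25) = 4.772 kip/in.
3.948 ≤ 4.772 → adequate.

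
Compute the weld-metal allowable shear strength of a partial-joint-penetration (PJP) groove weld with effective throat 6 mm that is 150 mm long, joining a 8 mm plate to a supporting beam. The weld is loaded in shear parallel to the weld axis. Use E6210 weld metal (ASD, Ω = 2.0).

R_n/Ω ≈ 167 kN

E62XX → F_EXX = 620 MPa.
Effective throat (given) t_e = 6 mm.
A_we = 6 × 150 = 900 mm².
F_nw = 0.6 F_EXX = 372 MPa.
R_n/Ω = (372 × 900) / 2.0 × 10⁻³ = 167.4 kN.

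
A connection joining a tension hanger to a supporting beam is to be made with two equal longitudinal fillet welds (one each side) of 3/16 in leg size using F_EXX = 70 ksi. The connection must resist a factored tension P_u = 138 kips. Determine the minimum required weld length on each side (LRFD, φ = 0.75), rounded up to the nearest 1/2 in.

Throat t_e = 0.707 × 0.1875 = 0.1326 in.
φr_n = 0.75 × 0.6 × 70 × 0.1326 = 4.176 kips/in.
L_req = P_u / φr_n = 138 / 4.176 = 33.05 in total.
Per side: 33.05 / 2 = 16.52 in.
Round up → use L = 17 in on each side.

L = 17 in on each side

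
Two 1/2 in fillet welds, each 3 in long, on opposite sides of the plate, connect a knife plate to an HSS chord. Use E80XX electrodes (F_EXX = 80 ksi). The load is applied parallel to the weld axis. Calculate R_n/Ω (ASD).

Effective throat t_e = 0.707 × 0.5 = 0.3535 in.
Total length L = 6 in; A_we = 0.3535 × 6 = 2.121 in².
F_nw = 0.6 F_EXX = 0.6 × 80 = 48 ksi.
R_n = 48 × 2.121 = 101.8 kip; R_n/Ω = 101.8/2.0 = 50.9 kip.

R_n/Ω ≈ 50.9 kip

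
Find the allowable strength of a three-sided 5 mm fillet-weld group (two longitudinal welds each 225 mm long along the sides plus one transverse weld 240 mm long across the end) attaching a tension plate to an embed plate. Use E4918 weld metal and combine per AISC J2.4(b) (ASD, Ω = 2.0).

E49XX → F_EXX = 490 MPa.
t_e = 0.707 × 5 = 3.535 mm.
R_nwl = 0.6 × 490 × 3.535 × 450 × 10⁻³ = 467.7 kN (longitudinal, 2 welds).
R_nwt = 0.6 × 490 × 3.535 × 240 × 10⁻³ = 249.4 kN (transverse, base value).
(i) R_nwl + R_nwt = 717.1 kN; (ii) 0.85 R_nwl + 1.5 R_nwt = 771.7 kN.
R_n = max = 771.7 kN [governs: (ii)]; R_n/Ω = 385.8 kN.

R_n/Ω ≈ 386 kN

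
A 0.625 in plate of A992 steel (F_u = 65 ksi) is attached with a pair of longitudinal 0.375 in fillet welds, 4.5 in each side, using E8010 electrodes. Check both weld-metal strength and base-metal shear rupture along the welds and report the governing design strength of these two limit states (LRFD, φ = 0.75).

φR_n ≈ 85.9 kips (weld metal governs)

E80XX → F_EXX = 80 ksi.
t_e = 0.707 × 0.375 = 0.2651 in; L = 9 in.
Weld metal: φR_n = 0.75 × 0.6 × 80 × 0.2651 × 9 = 85.9 kips.
Base metal (shear rupture): φR_n = 0.75 × 0.6 × 65 × 0.625 × 9 = 164.5 kips.
Governing: weld metal.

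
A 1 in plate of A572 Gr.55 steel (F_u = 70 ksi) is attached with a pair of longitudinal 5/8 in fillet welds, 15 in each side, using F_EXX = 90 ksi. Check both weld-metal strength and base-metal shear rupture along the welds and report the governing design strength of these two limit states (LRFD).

t_e = 0.707 × 0.625 = 0.4419 in; L = 30 in.
Weld metal: φR_n = 0.75 × 0.6 × 90 × 0.4419 × 30 = 536.9 kips.
Base metal (shear rupture): φR_n = 0.75 × 0.6 × 70 × 1 × 30 = 945 kips.
Governing: weld metal.

φR_n ≈ 537 kips (weld metal governs)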